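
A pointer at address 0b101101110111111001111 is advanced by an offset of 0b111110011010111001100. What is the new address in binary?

Add column by column in base 2, right to left:
  1+0 = 1
  1+0 = 1
  1+1 = 0 carry 1
  1+1+1 = 1 carry 1
  0+0+1 = 1
  0+0 = 0
  1+1 = 0 carry 1
  1+1+1 = 1 carry 1
  1+1+1 = 1 carry 1
  1+0+1 = 0 carry 1
  1+1+1 = 1 carry 1
  1+0+1 = 0 carry 1
  0+1+1 = 0 carry 1
  1+1+1 = 1 carry 1
  1+0+1 = 0 carry 1
  1+0+1 = 0 carry 1
  0+1+1 = 0 carry 1
  1+1+1 = 1 carry 1
  1+1+1 = 1 carry 1
  0+1+1 = 0 carry 1
  1+1+1 = 1 carry 1
  final carry 1

0b1101100010010110011011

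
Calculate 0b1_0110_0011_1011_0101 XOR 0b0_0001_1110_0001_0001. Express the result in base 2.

XOR bit by bit (1 where the bits differ):
  10110001110110101
^ 00001111000010001
= 10111110110100100

0b10111110110100100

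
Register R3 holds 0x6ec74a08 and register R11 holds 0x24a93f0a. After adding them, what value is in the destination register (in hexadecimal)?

Add column by column in base 16, right to left:
  8+a = 2 carry 1
  0+0+1 = 1
  a+f = 9 carry 1
  4+3+1 = 8
  7+9 = 0 carry 1
  c+a+1 = 7 carry 1
  e+4+1 = 3 carry 1
  6+2+1 = 9

0x93708912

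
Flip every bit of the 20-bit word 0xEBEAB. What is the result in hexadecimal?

0x14154

Each hex digit d becomes F−d:
  E→1, B→4, E→1, A→5, B→4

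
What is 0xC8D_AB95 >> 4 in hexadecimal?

Shifting right by 4 bits = 1 hex digit: drop the last 1.

0xC8DAB9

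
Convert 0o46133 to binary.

Each octal digit is 3 bits: 4=100 6=110 1=001 3=011 3=011.

0b100110001011011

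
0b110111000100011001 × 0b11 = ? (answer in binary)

0b10100101001101001011

Multiply each base-2 digit by 3, carrying:
  1×3 = 3 → write 1 carry 1
  0×3+1 = 1 → write 1
  0×3 = 0 → write 0
  1×3 = 3 → write 1 carry 1
  1×3+1 = 4 → write 0 carry 2
  0×3+2 = 2 → write 0 carry 1
  0×3+1 = 1 → write 1
  0×3 = 0 → write 0
  1×3 = 3 → write 1 carry 1
  0×3+1 = 1 → write 1
  0×3 = 0 → write 0
  0×3 = 0 → write 0
  1×3 = 3 → write 1 carry 1
  1×3+1 = 4 → write 0 carry 2
  1×3+2 = 5 → write 1 carry 2
  0×3+2 = 2 → write 0 carry 1
  1×3+1 = 4 → write 0 carry 2
  1×3+2 = 5 → write 1 carry 2
  remaining carry: 10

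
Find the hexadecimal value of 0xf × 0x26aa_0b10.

Multiply each base-16 digit by 15, carrying:
  0×15 = 0 → write 0
  1×15 = 15 → write f
  b×15 = 165 → write 5 carry 10
  0×15+10 = 10 → write a
  a×15 = 150 → write 6 carry 9
  a×15+9 = 159 → write f carry 9
  6×15+9 = 99 → write 3 carry 6
  2×15+6 = 36 → write 4 carry 2
  remaining carry: 2

0x243f6a5f0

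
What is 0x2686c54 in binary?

0b10011010000110110001010100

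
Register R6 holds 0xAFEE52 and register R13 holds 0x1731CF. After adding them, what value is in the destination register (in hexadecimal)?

Add column by column in base 16, right to left:
  2+F = 1 carry 1
  5+C+1 = 2 carry 1
  E+1+1 = 0 carry 1
  E+3+1 = 2 carry 1
  F+7+1 = 7 carry 1
  A+1+1 = C

0xC72021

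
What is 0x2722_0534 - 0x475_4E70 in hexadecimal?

0x22ACB6C4

Subtract column by column in base 16:
  4-0 → 4
  3-7 → C (borrow)
  5-E-1 → 6 (borrow)
  0-4-1 → B (borrow)
  2-5-1 → C (borrow)
  2-7-1 → A (borrow)
  7-4-1 → 2
  2-0 → 2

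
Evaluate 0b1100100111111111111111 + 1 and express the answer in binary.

The trailing 15 digits are 1 (max in base 2), so adding 1 cascades: they roll to 0 and the next digit up increments.

0b1100101000000000000000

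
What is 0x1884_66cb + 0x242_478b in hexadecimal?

Add column by column in base 16, right to left:
  b+b = 6 carry 1
  c+8+1 = 5 carry 1
  6+7+1 = e
  6+4 = a
  4+2 = 6
  8+4 = c
  8+2 = a
  1+0 = 1

0x1ac6ae56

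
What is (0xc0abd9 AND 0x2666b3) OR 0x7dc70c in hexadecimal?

0x7de79d

0xc0abd9 AND 0x2666b3 = 0x002291.
Then OR with 0x7dc70c.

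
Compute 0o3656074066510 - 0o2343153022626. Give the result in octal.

0o1312721043662

Subtract column by column in base 8:
  0-6 → 2 (borrow)
  1-2-1 → 6 (borrow)
  5-6-1 → 6 (borrow)
  6-2-1 → 3
  6-2 → 4
  0-0 → 0
  4-3 → 1
  7-5 → 2
  0-1 → 7 (borrow)
  6-3-1 → 2
  5-4 → 1
  6-3 → 3
  3-2 → 1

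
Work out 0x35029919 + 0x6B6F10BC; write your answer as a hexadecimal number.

0xA071A9D5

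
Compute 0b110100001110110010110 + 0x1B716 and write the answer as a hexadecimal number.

0b110100001110110010110 = 0x1A1D96 in hexadecimal.
Add column by column in base 16, right to left:
  6+6 = C
  9+1 = A
  D+7 = 4 carry 1
  1+B+1 = D
  A+1 = B
  1+0 = 1

0x1BD4AC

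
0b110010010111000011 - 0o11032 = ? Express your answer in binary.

0o11032 = 0b1001000011010 in binary.
Subtract column by column in base 2:
  1-0 → 1
  1-1 → 0
  0-0 → 0
  0-1 → 1 (borrow)
  0-1-1 → 0 (borrow)
  0-0-1 → 1 (borrow)
  1-0-1 → 0
  1-0 → 1
  1-0 → 1
  0-1 → 1 (borrow)
  1-0-1 → 0
  0-0 → 0
  0-1 → 1 (borrow)
  1-0-1 → 0
  0-0 → 0
  0-0 → 0
  1-0 → 1
  1-0 → 1

0b110001001110101001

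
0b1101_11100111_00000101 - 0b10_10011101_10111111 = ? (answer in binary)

0b10110100100101000110

Subtract column by column in base 2:
  1-1 → 0
  0-1 → 1 (borrow)
  1-1-1 → 1 (borrow)
  0-1-1 → 0 (borrow)
  0-1-1 → 0 (borrow)
  0-1-1 → 0 (borrow)
  0-0-1 → 1 (borrow)
  0-1-1 → 0 (borrow)
  1-1-1 → 1 (borrow)
  1-0-1 → 0
  1-1 → 0
  0-1 → 1 (borrow)
  0-1-1 → 0 (borrow)
  1-0-1 → 0
  1-0 → 1
  1-1 → 0
  1-0 → 1
  0-1 → 1 (borrow)
  1-0-1 → 0
  1-0 → 1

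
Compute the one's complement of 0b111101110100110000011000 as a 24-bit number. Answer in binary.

Invert each bit: 111101110100110000011000 → 000010001011001111100111.

0b000010001011001111100111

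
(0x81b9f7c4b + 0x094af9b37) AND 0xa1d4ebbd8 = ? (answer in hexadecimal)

Add column by column in base 16, right to left:
  b+7 = 2 carry 1
  4+3+1 = 8
  c+b = 7 carry 1
  7+9+1 = 1 carry 1
  f+f+1 = f carry 1
  9+a+1 = 4 carry 1
  b+4+1 = 0 carry 1
  1+9+1 = b
  8+0 = 8
Sum = 0x8b04f1782; now AND with 0xa1d4ebbd8:
  8&a=8, b&1=1, 0&d=0, 4&4=4, f&e=e, 1&b=1, 7&b=3, 8&d=8, 2&8=0

0x8104e1380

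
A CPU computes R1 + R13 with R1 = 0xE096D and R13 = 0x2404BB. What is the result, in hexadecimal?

0x320E28

Add column by column in base 16, right to left:
  D+B = 8 carry 1
  6+B+1 = 2 carry 1
  9+4+1 = E
  0+0 = 0
  E+4 = 2 carry 1
  0+2+1 = 3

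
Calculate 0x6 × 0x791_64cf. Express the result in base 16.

0x2d685cda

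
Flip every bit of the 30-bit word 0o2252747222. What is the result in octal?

0o5525030555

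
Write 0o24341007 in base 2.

0b10100011100001000000111

Each octal digit is 3 bits: 2=010 4=100 3=011 4=100 1=001 0=000 0=000 7=111.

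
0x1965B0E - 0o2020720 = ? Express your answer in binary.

0x1965B0E = 0b1100101100101101100001110 in binary.
0o2020720 = 0b10000010000111010000 in binary.
Subtract column by column in base 2:
  0-0 → 0
  1-0 → 1
  1-0 → 1
  1-0 → 1
  0-1 → 1 (borrow)
  0-0-1 → 1 (borrow)
  0-1-1 → 0 (borrow)
  0-1-1 → 0 (borrow)
  1-1-1 → 1 (borrow)
  1-0-1 → 0
  0-0 → 0
  1-0 → 1
  1-0 → 1
  0-1 → 1 (borrow)
  1-0-1 → 0
  0-0 → 0
  0-0 → 0
  1-0 → 1
  1-0 → 1
  0-1 → 1 (borrow)
  1-0-1 → 0
  0-0 → 0
  0-0 → 0
  1-0 → 1
  1-0 → 1

0b1100011100011100100111110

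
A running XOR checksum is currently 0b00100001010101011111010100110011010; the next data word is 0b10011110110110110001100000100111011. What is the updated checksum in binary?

XOR bit by bit (1 where the bits differ):
  00100001010101011111010100110011010
^ 10011110110110110001100000100111011
= 10111111100011101110110100010100001

0b10111111100011101110110100010100001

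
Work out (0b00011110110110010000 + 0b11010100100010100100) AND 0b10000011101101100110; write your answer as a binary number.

0b10000011001000100100

Add column by column in base 2, right to left:
  0+0 = 0
  0+0 = 0
  0+1 = 1
  0+0 = 0
  1+0 = 1
  0+1 = 1
  0+0 = 0
  1+1 = 0 carry 1
  1+0+1 = 0 carry 1
  0+0+1 = 1
  1+0 = 1
  1+1 = 0 carry 1
  0+0+1 = 1
  1+0 = 1
  1+1 = 0 carry 1
  1+0+1 = 0 carry 1
  1+1+1 = 1 carry 1
  0+0+1 = 1
  0+1 = 1
  0+1 = 1
Sum = 0b11110011011000110100; now AND with 0b10000011101101100110:
  11110011011000110100
& 10000011101101100110
= 10000011001000100100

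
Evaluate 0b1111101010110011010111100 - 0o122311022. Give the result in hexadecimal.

0xabd4aa

0b1111101010110011010111100 = 0x1f566bc in hexadecimal.
0o122311022 = 0x1499212 in hexadecimal.
Subtract column by column in base 16:
  c-2 → a
  b-1 → a
  6-2 → 4
  6-9 → d (borrow)
  5-9-1 → b (borrow)
  f-4-1 → a
  1-1 → 0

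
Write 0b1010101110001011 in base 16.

Group the bits into nibbles: 1010 1011 1000 1011 → ab8b.

0xab8b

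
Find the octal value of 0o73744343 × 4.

0o357621614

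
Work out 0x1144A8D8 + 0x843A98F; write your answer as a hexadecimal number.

Add column by column in base 16, right to left:
  8+F = 7 carry 1
  D+8+1 = 6 carry 1
  8+9+1 = 2 carry 1
  A+A+1 = 5 carry 1
  4+3+1 = 8
  4+4 = 8
  1+8 = 9
  1+0 = 1

0x19885267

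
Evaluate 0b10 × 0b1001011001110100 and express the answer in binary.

0b10010110011101000

Multiply each base-2 digit by 2, carrying:
  0×2 = 0 → write 0
  0×2 = 0 → write 0
  1×2 = 2 → write 0 carry 1
  0×2+1 = 1 → write 1
  1×2 = 2 → write 0 carry 1
  1×2+1 = 3 → write 1 carry 1
  1×2+1 = 3 → write 1 carry 1
  0×2+1 = 1 → write 1
  0×2 = 0 → write 0
  1×2 = 2 → write 0 carry 1
  1×2+1 = 3 → write 1 carry 1
  0×2+1 = 1 → write 1
  1×2 = 2 → write 0 carry 1
  0×2+1 = 1 → write 1
  0×2 = 0 → write 0
  1×2 = 2 → write 0 carry 1
  remaining carry: 1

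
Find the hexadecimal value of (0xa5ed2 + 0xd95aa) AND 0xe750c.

0x6740c

Add column by column in base 16, right to left:
  2+a = c
  d+a = 7 carry 1
  e+5+1 = 4 carry 1
  5+9+1 = f
  a+d = 7 carry 1
  final carry 1
Sum = 0x17f47c; now AND with 0xe750c:
  1&0=0, 7&e=6, f&7=7, 4&5=4, 7&0=0, c&c=c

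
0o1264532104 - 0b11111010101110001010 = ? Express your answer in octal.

0o1260604272

0b11111010101110001010 = 0o3725612 in octal.
Subtract column by column in base 8:
  4-2 → 2
  0-1 → 7 (borrow)
  1-6-1 → 2 (borrow)
  2-5-1 → 4 (borrow)
  3-2-1 → 0
  5-7 → 6 (borrow)
  4-3-1 → 0
  6-0 → 6
  2-0 → 2
  1-0 → 1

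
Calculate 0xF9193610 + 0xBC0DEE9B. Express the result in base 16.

0x1B52724AB

Add column by column in base 16, right to left:
  0+B = B
  1+9 = A
  6+E = 4 carry 1
  3+E+1 = 2 carry 1
  9+D+1 = 7 carry 1
  1+0+1 = 2
  9+C = 5 carry 1
  F+B+1 = B carry 1
  final carry 1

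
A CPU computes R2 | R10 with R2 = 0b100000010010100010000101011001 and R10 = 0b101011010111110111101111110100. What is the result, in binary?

0b101011010111110111101111111101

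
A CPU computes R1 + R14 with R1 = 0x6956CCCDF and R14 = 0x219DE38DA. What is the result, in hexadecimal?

0x8AF4B05B9

Add column by column in base 16, right to left:
  F+A = 9 carry 1
  D+D+1 = B carry 1
  C+8+1 = 5 carry 1
  C+3+1 = 0 carry 1
  C+E+1 = B carry 1
  6+D+1 = 4 carry 1
  5+9+1 = F
  9+1 = A
  6+2 = 8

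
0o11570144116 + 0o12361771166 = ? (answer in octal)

0o24152135304

Add column by column in base 8, right to left:
  6+6 = 4 carry 1
  1+6+1 = 0 carry 1
  1+1+1 = 3
  4+1 = 5
  4+7 = 3 carry 1
  1+7+1 = 1 carry 1
  0+1+1 = 2
  7+6 = 5 carry 1
  5+3+1 = 1 carry 1
  1+2+1 = 4
  1+1 = 2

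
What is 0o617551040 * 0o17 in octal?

0o13553447740

Multiply each base-8 digit by 15, carrying:
  0×15 = 0 → write 0
  4×15 = 60 → write 4 carry 7
  0×15+7 = 7 → write 7
  1×15 = 15 → write 7 carry 1
  5×15+1 = 76 → write 4 carry 9
  5×15+9 = 84 → write 4 carry 10
  7×15+10 = 115 → write 3 carry 14
  1×15+14 = 29 → write 5 carry 3
  6×15+3 = 93 → write 5 carry 11
  remaining carry: 13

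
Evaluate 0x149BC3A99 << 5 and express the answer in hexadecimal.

0x2937875320

5 bits is not a whole number of base-16 digits; in binary: 101001001101111000011101010011001 << 5 = 10100100110111100001110101001100100000.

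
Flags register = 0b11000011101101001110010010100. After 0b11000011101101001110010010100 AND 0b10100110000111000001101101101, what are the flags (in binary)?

AND bit by bit (1 only where both bits are 1):
  11000011101101001110010010100
& 10100110000111000001101101101
= 10000010000101000000000000100

0b10000010000101000000000000100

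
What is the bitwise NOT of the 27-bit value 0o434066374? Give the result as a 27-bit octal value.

0o343711403

Each oct digit d becomes 7−d:
  4→3, 3→4, 4→3, 0→7, 6→1, 6→1, 3→4, 7→0, 4→3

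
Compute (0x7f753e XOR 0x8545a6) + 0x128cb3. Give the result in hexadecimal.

First 0x7f753e XOR 0x8545a6 = 0xfa3098.
Add column by column in base 16, right to left:
  8+3 = b
  9+b = 4 carry 1
  0+c+1 = d
  3+8 = b
  a+2 = c
  f+1 = 0 carry 1
  final carry 1

0x10cbd4b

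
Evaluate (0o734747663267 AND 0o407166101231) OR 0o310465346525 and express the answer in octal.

0o714567347725

0o734747663267 AND 0o407166101231 = 0o404146001221.
Then OR with 0o310465346525.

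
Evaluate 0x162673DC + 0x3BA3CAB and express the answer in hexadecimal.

Add column by column in base 16, right to left:
  C+B = 7 carry 1
  D+A+1 = 8 carry 1
  3+C+1 = 0 carry 1
  7+3+1 = B
  6+A = 0 carry 1
  2+B+1 = E
  6+3 = 9
  1+0 = 1

0x19E0B087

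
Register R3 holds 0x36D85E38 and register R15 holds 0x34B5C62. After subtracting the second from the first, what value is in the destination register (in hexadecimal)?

0x338D01D6

Subtract column by column in base 16:
  8-2 → 6
  3-6 → D (borrow)
  E-C-1 → 1
  5-5 → 0
  8-B → D (borrow)
  D-4-1 → 8
  6-3 → 3
  3-0 → 3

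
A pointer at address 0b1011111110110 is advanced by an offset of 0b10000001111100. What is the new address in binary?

Add column by column in base 2, right to left:
  0+0 = 0
  1+0 = 1
  1+1 = 0 carry 1
  0+1+1 = 0 carry 1
  1+1+1 = 1 carry 1
  1+1+1 = 1 carry 1
  1+1+1 = 1 carry 1
  1+0+1 = 0 carry 1
  1+0+1 = 0 carry 1
  1+0+1 = 0 carry 1
  1+0+1 = 0 carry 1
  0+0+1 = 1
  1+0 = 1
  0+1 = 1

0b11100001110010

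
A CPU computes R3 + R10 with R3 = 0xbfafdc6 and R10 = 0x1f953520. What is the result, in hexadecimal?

0x2b9032e6

Add column by column in base 16, right to left:
  6+0 = 6
  c+2 = e
  d+5 = 2 carry 1
  f+3+1 = 3 carry 1
  a+5+1 = 0 carry 1
  f+9+1 = 9 carry 1
  b+f+1 = b carry 1
  0+1+1 = 2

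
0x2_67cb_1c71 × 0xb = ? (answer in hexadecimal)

Multiply each base-16 digit by 11, carrying:
  1×11 = 11 → write b
  7×11 = 77 → write d carry 4
  c×11+4 = 136 → write 8 carry 8
  1×11+8 = 19 → write 3 carry 1
  b×11+1 = 122 → write a carry 7
  c×11+7 = 139 → write b carry 8
  7×11+8 = 85 → write 5 carry 5
  6×11+5 = 71 → write 7 carry 4
  2×11+4 = 26 → write a carry 1
  remaining carry: 1

0x1a75ba38db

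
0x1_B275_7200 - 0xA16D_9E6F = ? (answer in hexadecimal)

0x11107D391

Subtract column by column in base 16:
  0-F → 1 (borrow)
  0-6-1 → 9 (borrow)
  2-E-1 → 3 (borrow)
  7-9-1 → D (borrow)
  5-D-1 → 7 (borrow)
  7-6-1 → 0
  2-1 → 1
  B-A → 1
  1-0 → 1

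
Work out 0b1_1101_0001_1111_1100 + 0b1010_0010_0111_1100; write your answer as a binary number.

0b100111010001111000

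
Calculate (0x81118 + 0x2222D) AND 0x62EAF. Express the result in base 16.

0x22205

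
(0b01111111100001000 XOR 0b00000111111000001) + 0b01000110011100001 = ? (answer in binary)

0b10111110110101010

First 0b01111111100001000 XOR 0b00000111111000001 = 0b01111000011001001.
Add column by column in base 2, right to left:
  1+1 = 0 carry 1
  0+0+1 = 1
  0+0 = 0
  1+0 = 1
  0+0 = 0
  0+1 = 1
  1+1 = 0 carry 1
  1+1+1 = 1 carry 1
  0+0+1 = 1
  0+0 = 0
  0+1 = 1
  0+1 = 1
  1+0 = 1
  1+0 = 1
  1+0 = 1
  1+1 = 0 carry 1
  final carry 1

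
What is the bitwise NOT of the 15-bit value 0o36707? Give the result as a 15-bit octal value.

0o41070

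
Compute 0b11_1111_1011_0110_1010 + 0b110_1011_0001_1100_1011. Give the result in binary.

Add column by column in base 2, right to left:
  0+1 = 1
  1+1 = 0 carry 1
  0+0+1 = 1
  1+1 = 0 carry 1
  0+0+1 = 1
  1+0 = 1
  1+1 = 0 carry 1
  0+1+1 = 0 carry 1
  1+1+1 = 1 carry 1
  1+0+1 = 0 carry 1
  0+0+1 = 1
  1+0 = 1
  1+1 = 0 carry 1
  1+1+1 = 1 carry 1
  1+0+1 = 0 carry 1
  1+1+1 = 1 carry 1
  1+0+1 = 0 carry 1
  1+1+1 = 1 carry 1
  0+1+1 = 0 carry 1
  final carry 1

0b10101010110100110101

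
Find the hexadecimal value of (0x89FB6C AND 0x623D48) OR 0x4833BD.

0x483BFD

0x89FB6C AND 0x623D48 = 0x003948.
Then OR with 0x4833BD.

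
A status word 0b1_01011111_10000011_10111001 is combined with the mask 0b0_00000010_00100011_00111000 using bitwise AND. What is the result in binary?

AND bit by bit (1 only where both bits are 1):
  1010111111000001110111001
& 0000000100010001100111000
= 0000000100000001100111000

0b0000000100000001100111000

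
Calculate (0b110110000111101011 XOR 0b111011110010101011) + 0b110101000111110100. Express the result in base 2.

First 0b110110000111101011 XOR 0b111011110010101011 = 0b001101110101000000.
Add column by column in base 2, right to left:
  0+0 = 0
  0+0 = 0
  0+1 = 1
  0+0 = 0
  0+1 = 1
  0+1 = 1
  1+1 = 0 carry 1
  0+1+1 = 0 carry 1
  1+1+1 = 1 carry 1
  0+0+1 = 1
  1+0 = 1
  1+0 = 1
  1+1 = 0 carry 1
  0+0+1 = 1
  1+1 = 0 carry 1
  1+0+1 = 0 carry 1
  0+1+1 = 0 carry 1
  0+1+1 = 0 carry 1
  final carry 1

0b1000010111100110100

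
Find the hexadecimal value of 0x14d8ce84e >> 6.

0x53633a1

6 bits is not a whole number of base-16 digits; in binary: 101001101100011001110100001001110 >> 6 = 101001101100011001110100001.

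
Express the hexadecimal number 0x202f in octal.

Expand each hex digit to 4 bits: 2=0010 0=0000 2=0010 f=1111.
Group the bits in threes: 010 000 000 101 111 → 20057.

0o20057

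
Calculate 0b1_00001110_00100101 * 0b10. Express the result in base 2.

0b100001110001001010

Multiply each base-2 digit by 2, carrying:
  1×2 = 2 → write 0 carry 1
  0×2+1 = 1 → write 1
  1×2 = 2 → write 0 carry 1
  0×2+1 = 1 → write 1
  0×2 = 0 → write 0
  1×2 = 2 → write 0 carry 1
  0×2+1 = 1 → write 1
  0×2 = 0 → write 0
  0×2 = 0 → write 0
  1×2 = 2 → write 0 carry 1
  1×2+1 = 3 → write 1 carry 1
  1×2+1 = 3 → write 1 carry 1
  0×2+1 = 1 → write 1
  0×2 = 0 → write 0
  0×2 = 0 → write 0
  0×2 = 0 → write 0
  1×2 = 2 → write 0 carry 1
  remaining carry: 1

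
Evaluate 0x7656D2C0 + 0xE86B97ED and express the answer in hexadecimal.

0x15EC26AAD

Add column by column in base 16, right to left:
  0+D = D
  C+E = A carry 1
  2+7+1 = A
  D+9 = 6 carry 1
  6+B+1 = 2 carry 1
  5+6+1 = C
  6+8 = E
  7+E = 5 carry 1
  final carry 1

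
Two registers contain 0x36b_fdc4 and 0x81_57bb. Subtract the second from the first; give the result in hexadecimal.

0x2eaa609

Subtract column by column in base 16:
  4-b → 9 (borrow)
  c-b-1 → 0
  d-7 → 6
  f-5 → a
  b-1 → a
  6-8 → e (borrow)
  3-0-1 → 2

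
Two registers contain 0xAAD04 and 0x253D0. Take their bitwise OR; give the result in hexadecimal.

OR each hex digit independently (no carries):
  A|2=A, A|5=F, D|3=F, 0|D=D, 4|0=4

0xAFFD4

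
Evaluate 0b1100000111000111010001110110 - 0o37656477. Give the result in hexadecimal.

0b1100000111000111010001110110 = 0xC1C7476 in hexadecimal.
0o37656477 = 0x7F5D3F in hexadecimal.
Subtract column by column in base 16:
  6-F → 7 (borrow)
  7-3-1 → 3
  4-D → 7 (borrow)
  7-5-1 → 1
  C-F → D (borrow)
  1-7-1 → 9 (borrow)
  C-0-1 → B

0xB9D1737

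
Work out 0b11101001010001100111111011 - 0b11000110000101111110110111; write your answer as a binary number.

0b100011001011101001000100

Subtract column by column in base 2:
  1-1 → 0
  1-1 → 0
  0-1 → 1 (borrow)
  1-0-1 → 0
  1-1 → 0
  1-1 → 0
  1-0 → 1
  1-1 → 0
  1-1 → 0
  0-1 → 1 (borrow)
  0-1-1 → 0 (borrow)
  1-1-1 → 1 (borrow)
  1-1-1 → 1 (borrow)
  0-0-1 → 1 (borrow)
  0-1-1 → 0 (borrow)
  0-0-1 → 1 (borrow)
  1-0-1 → 0
  0-0 → 0
  1-0 → 1
  0-1 → 1 (borrow)
  0-1-1 → 0 (borrow)
  1-0-1 → 0
  0-0 → 0
  1-0 → 1
  1-1 → 0
  1-1 → 0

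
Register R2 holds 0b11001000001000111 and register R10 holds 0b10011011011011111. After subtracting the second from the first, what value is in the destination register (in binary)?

Subtract column by column in base 2:
  1-1 → 0
  1-1 → 0
  1-1 → 0
  0-1 → 1 (borrow)
  0-1-1 → 0 (borrow)
  0-0-1 → 1 (borrow)
  1-1-1 → 1 (borrow)
  0-1-1 → 0 (borrow)
  0-0-1 → 1 (borrow)
  0-1-1 → 0 (borrow)
  0-1-1 → 0 (borrow)
  0-0-1 → 1 (borrow)
  1-1-1 → 1 (borrow)
  0-1-1 → 0 (borrow)
  0-0-1 → 1 (borrow)
  1-0-1 → 0
  1-1 → 0

0b101100101101000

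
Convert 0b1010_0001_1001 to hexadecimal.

Group the bits into nibbles: 1010 0001 1001 → a19.

0xa19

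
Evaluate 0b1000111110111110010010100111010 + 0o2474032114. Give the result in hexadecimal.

0x5CCF5986

0b1000111110111110010010100111010 = 0x47DF253A in hexadecimal.
0o2474032114 = 0x14F0344C in hexadecimal.
Add column by column in base 16, right to left:
  A+C = 6 carry 1
  3+4+1 = 8
  5+4 = 9
  2+3 = 5
  F+0 = F
  D+F = C carry 1
  7+4+1 = C
  4+1 = 5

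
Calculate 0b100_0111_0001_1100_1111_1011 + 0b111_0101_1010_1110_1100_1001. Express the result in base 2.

0b101111001100101111000100

Add column by column in base 2, right to left:
  1+1 = 0 carry 1
  1+0+1 = 0 carry 1
  0+0+1 = 1
  1+1 = 0 carry 1
  1+0+1 = 0 carry 1
  1+0+1 = 0 carry 1
  1+1+1 = 1 carry 1
  1+1+1 = 1 carry 1
  0+0+1 = 1
  0+1 = 1
  1+1 = 0 carry 1
  1+1+1 = 1 carry 1
  1+0+1 = 0 carry 1
  0+1+1 = 0 carry 1
  0+0+1 = 1
  0+1 = 1
  1+1 = 0 carry 1
  1+0+1 = 0 carry 1
  1+1+1 = 1 carry 1
  0+0+1 = 1
  0+1 = 1
  0+1 = 1
  1+1 = 0 carry 1
  final carry 1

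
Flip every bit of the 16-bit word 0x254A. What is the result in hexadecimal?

Each hex digit d becomes F−d:
  2→D, 5→A, 4→B, A→5

0xDAB5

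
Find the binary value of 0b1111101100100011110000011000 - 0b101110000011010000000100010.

Subtract column by column in base 2:
  0-0 → 0
  0-1 → 1 (borrow)
  0-0-1 → 1 (borrow)
  1-0-1 → 0
  1-0 → 1
  0-1 → 1 (borrow)
  0-0-1 → 1 (borrow)
  0-0-1 → 1 (borrow)
  0-0-1 → 1 (borrow)
  0-0-1 → 1 (borrow)
  1-0-1 → 0
  1-0 → 1
  1-0 → 1
  1-1 → 0
  0-0 → 0
  0-1 → 1 (borrow)
  0-1-1 → 0 (borrow)
  1-0-1 → 0
  0-0 → 0
  0-0 → 0
  1-0 → 1
  1-0 → 1
  0-1 → 1 (borrow)
  1-1-1 → 1 (borrow)
  1-1-1 → 1 (borrow)
  1-0-1 → 0
  1-1 → 0
  1-0 → 1

0b1001111100001001101111110110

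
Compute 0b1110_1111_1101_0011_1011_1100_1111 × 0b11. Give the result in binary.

Multiply each base-2 digit by 3, carrying:
  1×3 = 3 → write 1 carry 1
  1×3+1 = 4 → write 0 carry 2
  1×3+2 = 5 → write 1 carry 2
  1×3+2 = 5 → write 1 carry 2
  0×3+2 = 2 → write 0 carry 1
  0×3+1 = 1 → write 1
  1×3 = 3 → write 1 carry 1
  1×3+1 = 4 → write 0 carry 2
  1×3+2 = 5 → write 1 carry 2
  1×3+2 = 5 → write 1 carry 2
  0×3+2 = 2 → write 0 carry 1
  1×3+1 = 4 → write 0 carry 2
  1×3+2 = 5 → write 1 carry 2
  1×3+2 = 5 → write 1 carry 2
  0×3+2 = 2 → write 0 carry 1
  0×3+1 = 1 → write 1
  1×3 = 3 → write 1 carry 1
  0×3+1 = 1 → write 1
  1×3 = 3 → write 1 carry 1
  1×3+1 = 4 → write 0 carry 2
  1×3+2 = 5 → write 1 carry 2
  1×3+2 = 5 → write 1 carry 2
  1×3+2 = 5 → write 1 carry 2
  1×3+2 = 5 → write 1 carry 2
  0×3+2 = 2 → write 0 carry 1
  1×3+1 = 4 → write 0 carry 2
  1×3+2 = 5 → write 1 carry 2
  1×3+2 = 5 → write 1 carry 2
  remaining carry: 10

0b101100111101111011001101101101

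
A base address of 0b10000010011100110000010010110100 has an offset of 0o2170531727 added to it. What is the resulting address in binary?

0o2170531727 = 0b10001111000101011001111010111 in binary.
Add column by column in base 2, right to left:
  0+1 = 1
  0+1 = 1
  1+1 = 0 carry 1
  0+0+1 = 1
  1+1 = 0 carry 1
  1+0+1 = 0 carry 1
  0+1+1 = 0 carry 1
  1+1+1 = 1 carry 1
  0+1+1 = 0 carry 1
  0+1+1 = 0 carry 1
  1+0+1 = 0 carry 1
  0+0+1 = 1
  0+1 = 1
  0+1 = 1
  0+0 = 0
  0+1 = 1
  1+0 = 1
  1+1 = 0 carry 1
  0+0+1 = 1
  0+0 = 0
  1+0 = 1
  1+1 = 0 carry 1
  1+1+1 = 1 carry 1
  0+1+1 = 0 carry 1
  0+1+1 = 0 carry 1
  1+0+1 = 0 carry 1
  0+0+1 = 1
  0+0 = 0
  0+1 = 1
  0+0 = 0
  0+0 = 0
  1+0 = 1

0b10010100010101011011100010001011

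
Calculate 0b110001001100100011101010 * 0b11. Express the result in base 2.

Multiply each base-2 digit by 3, carrying:
  0×3 = 0 → write 0
  1×3 = 3 → write 1 carry 1
  0×3+1 = 1 → write 1
  1×3 = 3 → write 1 carry 1
  0×3+1 = 1 → write 1
  1×3 = 3 → write 1 carry 1
  1×3+1 = 4 → write 0 carry 2
  1×3+2 = 5 → write 1 carry 2
  0×3+2 = 2 → write 0 carry 1
  0×3+1 = 1 → write 1
  0×3 = 0 → write 0
  1×3 = 3 → write 1 carry 1
  0×3+1 = 1 → write 1
  0×3 = 0 → write 0
  1×3 = 3 → write 1 carry 1
  1×3+1 = 4 → write 0 carry 2
  0×3+2 = 2 → write 0 carry 1
  0×3+1 = 1 → write 1
  1×3 = 3 → write 1 carry 1
  0×3+1 = 1 → write 1
  0×3 = 0 → write 0
  0×3 = 0 → write 0
  1×3 = 3 → write 1 carry 1
  1×3+1 = 4 → write 0 carry 2
  remaining carry: 10

0b10010011100101101010111110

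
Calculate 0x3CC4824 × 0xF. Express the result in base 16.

Multiply each base-16 digit by 15, carrying:
  4×15 = 60 → write C carry 3
  2×15+3 = 33 → write 1 carry 2
  8×15+2 = 122 → write A carry 7
  4×15+7 = 67 → write 3 carry 4
  C×15+4 = 184 → write 8 carry 11
  C×15+11 = 191 → write F carry 11
  3×15+11 = 56 → write 8 carry 3
  remaining carry: 3

0x38F83A1C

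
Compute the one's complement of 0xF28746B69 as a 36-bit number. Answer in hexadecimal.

Each hex digit d becomes F−d:
  F→0, 2→D, 8→7, 7→8, 4→B, 6→9, B→4, 6→9, 9→6

0x0D78B9496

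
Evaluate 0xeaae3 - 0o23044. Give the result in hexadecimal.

0xe84bf

0o23044 = 0x2624 in hexadecimal.
Subtract column by column in base 16:
  3-4 → f (borrow)
  e-2-1 → b
  a-6 → 4
  a-2 → 8
  e-0 → e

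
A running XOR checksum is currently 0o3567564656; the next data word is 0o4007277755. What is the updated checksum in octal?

0o7560713103

XOR each oct digit independently (no carries):
  3^4=7, 5^0=5, 6^0=6, 7^7=0, 5^2=7, 6^7=1, 4^7=3, 6^7=1, 5^5=0, 6^5=3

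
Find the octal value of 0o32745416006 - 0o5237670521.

0o25505525265

Subtract column by column in base 8:
  6-1 → 5
  0-2 → 6 (borrow)
  0-5-1 → 2 (borrow)
  6-0-1 → 5
  1-7 → 2 (borrow)
  4-6-1 → 5 (borrow)
  5-7-1 → 5 (borrow)
  4-3-1 → 0
  7-2 → 5
  2-5 → 5 (borrow)
  3-0-1 → 2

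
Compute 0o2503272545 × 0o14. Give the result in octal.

Multiply each base-8 digit by 12, carrying:
  5×12 = 60 → write 4 carry 7
  4×12+7 = 55 → write 7 carry 6
  5×12+6 = 66 → write 2 carry 8
  2×12+8 = 32 → write 0 carry 4
  7×12+4 = 88 → write 0 carry 11
  2×12+11 = 35 → write 3 carry 4
  3×12+4 = 40 → write 0 carry 5
  0×12+5 = 5 → write 5
  5×12 = 60 → write 4 carry 7
  2×12+7 = 31 → write 7 carry 3
  remaining carry: 3

0o37450300274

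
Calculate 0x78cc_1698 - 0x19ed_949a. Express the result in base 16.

Subtract column by column in base 16:
  8-a → e (borrow)
  9-9-1 → f (borrow)
  6-4-1 → 1
  1-9 → 8 (borrow)
  c-d-1 → e (borrow)
  c-e-1 → d (borrow)
  8-9-1 → e (borrow)
  7-1-1 → 5

0x5ede81fe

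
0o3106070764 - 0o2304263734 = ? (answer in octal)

0o601605030

Subtract column by column in base 8:
  4-4 → 0
  6-3 → 3
  7-7 → 0
  0-3 → 5 (borrow)
  7-6-1 → 0
  0-2 → 6 (borrow)
  6-4-1 → 1
  0-0 → 0
  1-3 → 6 (borrow)
  3-2-1 → 0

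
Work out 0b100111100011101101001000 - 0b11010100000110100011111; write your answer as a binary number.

0b1101000010111000101001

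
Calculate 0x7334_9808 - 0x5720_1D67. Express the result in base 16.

0x1C147AA1

Subtract column by column in base 16:
  8-7 → 1
  0-6 → A (borrow)
  8-D-1 → A (borrow)
  9-1-1 → 7
  4-0 → 4
  3-2 → 1
  3-7 → C (borrow)
  7-5-1 → 1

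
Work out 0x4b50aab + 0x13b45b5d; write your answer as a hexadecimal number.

0x18696608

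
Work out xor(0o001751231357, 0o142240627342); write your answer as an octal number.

XOR each oct digit independently (no carries):
  0^1=1, 0^4=4, 1^2=3, 7^2=5, 5^4=1, 1^0=1, 2^6=4, 3^2=1, 1^7=6, 3^3=0, 5^4=1, 7^2=5

0o143511416015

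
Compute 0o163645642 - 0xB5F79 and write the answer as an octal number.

0o160766051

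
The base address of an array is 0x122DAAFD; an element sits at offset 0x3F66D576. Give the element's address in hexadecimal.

Add column by column in base 16, right to left:
  D+6 = 3 carry 1
  F+7+1 = 7 carry 1
  A+5+1 = 0 carry 1
  A+D+1 = 8 carry 1
  D+6+1 = 4 carry 1
  2+6+1 = 9
  2+F = 1 carry 1
  1+3+1 = 5

0x51948073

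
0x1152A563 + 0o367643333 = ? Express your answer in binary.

0b10101001100011110110000111110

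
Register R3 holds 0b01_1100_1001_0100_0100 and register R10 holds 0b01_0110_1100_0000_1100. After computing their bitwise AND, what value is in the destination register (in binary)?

AND bit by bit (1 only where both bits are 1):
  011100100101000100
& 010110110000001100
= 010100100000000100

0b010100100000000100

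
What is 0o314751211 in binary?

0b11001100111101001010001001

Each octal digit is 3 bits: 3=011 1=001 4=100 7=111 5=101 1=001 2=010 1=001 1=001.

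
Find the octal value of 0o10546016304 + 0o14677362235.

0o25445400541

Add column by column in base 8, right to left:
  4+5 = 1 carry 1
  0+3+1 = 4
  3+2 = 5
  6+2 = 0 carry 1
  1+6+1 = 0 carry 1
  0+3+1 = 4
  6+7 = 5 carry 1
  4+7+1 = 4 carry 1
  5+6+1 = 4 carry 1
  0+4+1 = 5
  1+1 = 2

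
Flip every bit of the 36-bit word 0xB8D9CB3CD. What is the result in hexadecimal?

Each hex digit d becomes F−d:
  B→4, 8→7, D→2, 9→6, C→3, B→4, 3→C, C→3, D→2

0x472634C32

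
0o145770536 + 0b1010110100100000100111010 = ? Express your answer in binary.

0b10111100100011001010011000

0o145770536 = 0b1100101111111000101011110 in binary.
Add column by column in base 2, right to left:
  0+0 = 0
  1+1 = 0 carry 1
  1+0+1 = 0 carry 1
  1+1+1 = 1 carry 1
  1+1+1 = 1 carry 1
  0+1+1 = 0 carry 1
  1+0+1 = 0 carry 1
  0+0+1 = 1
  1+1 = 0 carry 1
  0+0+1 = 1
  0+0 = 0
  0+0 = 0
  1+0 = 1
  1+0 = 1
  1+1 = 0 carry 1
  1+0+1 = 0 carry 1
  1+0+1 = 0 carry 1
  1+1+1 = 1 carry 1
  1+0+1 = 0 carry 1
  0+1+1 = 0 carry 1
  1+1+1 = 1 carry 1
  0+0+1 = 1
  0+1 = 1
  1+0 = 1
  1+1 = 0 carry 1
  final carry 1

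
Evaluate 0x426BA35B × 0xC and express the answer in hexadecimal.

Multiply each base-16 digit by 12, carrying:
  B×12 = 132 → write 4 carry 8
  5×12+8 = 68 → write 4 carry 4
  3×12+4 = 40 → write 8 carry 2
  A×12+2 = 122 → write A carry 7
  B×12+7 = 139 → write B carry 8
  6×12+8 = 80 → write 0 carry 5
  2×12+5 = 29 → write D carry 1
  4×12+1 = 49 → write 1 carry 3
  remaining carry: 3

0x31D0BA844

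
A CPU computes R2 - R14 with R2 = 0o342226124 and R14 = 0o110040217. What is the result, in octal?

Subtract column by column in base 8:
  4-7 → 5 (borrow)
  2-1-1 → 0
  1-2 → 7 (borrow)
  6-0-1 → 5
  2-4 → 6 (borrow)
  2-0-1 → 1
  2-0 → 2
  4-1 → 3
  3-1 → 2

0o232165705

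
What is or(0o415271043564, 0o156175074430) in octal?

OR each oct digit independently (no carries):
  4|1=5, 1|5=5, 5|6=7, 2|1=3, 7|7=7, 1|5=5, 0|0=0, 4|7=7, 3|4=7, 5|4=5, 6|3=7, 4|0=4

0o557375077574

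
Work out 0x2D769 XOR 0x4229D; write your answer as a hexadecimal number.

0x6F5F4

XOR each hex digit independently (no carries):
  2^4=6, D^2=F, 7^2=5, 6^9=F, 9^D=4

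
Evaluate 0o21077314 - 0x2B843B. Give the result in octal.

0o6175221

0x2B843B = 0o12702073 in octal.
Subtract column by column in base 8:
  4-3 → 1
  1-7 → 2 (borrow)
  3-0-1 → 2
  7-2 → 5
  7-0 → 7
  0-7 → 1 (borrow)
  1-2-1 → 6 (borrow)
  2-1-1 → 0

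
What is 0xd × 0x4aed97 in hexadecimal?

0x3ce10ab

Multiply each base-16 digit by 13, carrying:
  7×13 = 91 → write b carry 5
  9×13+5 = 122 → write a carry 7
  d×13+7 = 176 → write 0 carry 11
  e×13+11 = 193 → write 1 carry 12
  a×13+12 = 142 → write e carry 8
  4×13+8 = 60 → write c carry 3
  remaining carry: 3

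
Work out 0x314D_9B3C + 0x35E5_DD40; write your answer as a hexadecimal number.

Add column by column in base 16, right to left:
  C+0 = C
  3+4 = 7
  B+D = 8 carry 1
  9+D+1 = 7 carry 1
  D+5+1 = 3 carry 1
  4+E+1 = 3 carry 1
  1+5+1 = 7
  3+3 = 6

0x6733787C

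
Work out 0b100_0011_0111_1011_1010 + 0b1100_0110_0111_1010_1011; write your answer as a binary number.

Add column by column in base 2, right to left:
  0+1 = 1
  1+1 = 0 carry 1
  0+0+1 = 1
  1+1 = 0 carry 1
  1+0+1 = 0 carry 1
  1+1+1 = 1 carry 1
  0+0+1 = 1
  1+1 = 0 carry 1
  1+1+1 = 1 carry 1
  1+1+1 = 1 carry 1
  1+1+1 = 1 carry 1
  0+0+1 = 1
  1+0 = 1
  1+1 = 0 carry 1
  0+1+1 = 0 carry 1
  0+0+1 = 1
  0+0 = 0
  0+0 = 0
  1+1 = 0 carry 1
  0+1+1 = 0 carry 1
  final carry 1

0b100001001111101100101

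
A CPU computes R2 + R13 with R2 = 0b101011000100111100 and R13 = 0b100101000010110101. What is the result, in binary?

Add column by column in base 2, right to left:
  0+1 = 1
  0+0 = 0
  1+1 = 0 carry 1
  1+0+1 = 0 carry 1
  1+1+1 = 1 carry 1
  1+1+1 = 1 carry 1
  0+0+1 = 1
  0+1 = 1
  1+0 = 1
  0+0 = 0
  0+0 = 0
  0+0 = 0
  1+1 = 0 carry 1
  1+0+1 = 0 carry 1
  0+1+1 = 0 carry 1
  1+0+1 = 0 carry 1
  0+0+1 = 1
  1+1 = 0 carry 1
  final carry 1

0b1010000000111110001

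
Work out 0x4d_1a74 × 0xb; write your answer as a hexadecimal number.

0x35022fc

Multiply each base-16 digit by 11, carrying:
  4×11 = 44 → write c carry 2
  7×11+2 = 79 → write f carry 4
  a×11+4 = 114 → write 2 carry 7
  1×11+7 = 18 → write 2 carry 1
  d×11+1 = 144 → write 0 carry 9
  4×11+9 = 53 → write 5 carry 3
  remaining carry: 3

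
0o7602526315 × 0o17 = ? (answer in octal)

0o164250020003

Multiply each base-8 digit by 15, carrying:
  5×15 = 75 → write 3 carry 9
  1×15+9 = 24 → write 0 carry 3
  3×15+3 = 48 → write 0 carry 6
  6×15+6 = 96 → write 0 carry 12
  2×15+12 = 42 → write 2 carry 5
  5×15+5 = 80 → write 0 carry 10
  2×15+10 = 40 → write 0 carry 5
  0×15+5 = 5 → write 5
  6×15 = 90 → write 2 carry 11
  7×15+11 = 116 → write 4 carry 14
  remaining carry: 16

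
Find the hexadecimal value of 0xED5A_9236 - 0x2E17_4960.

0xBF4348D6

Subtract column by column in base 16:
  6-0 → 6
  3-6 → D (borrow)
  2-9-1 → 8 (borrow)
  9-4-1 → 4
  A-7 → 3
  5-1 → 4
  D-E → F (borrow)
  E-2-1 → B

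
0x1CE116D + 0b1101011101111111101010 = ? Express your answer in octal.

0x1CE116D = 0o163410555 in octal.
0b1101011101111111101010 = 0o15357752 in octal.
Add column by column in base 8, right to left:
  5+2 = 7
  5+5 = 2 carry 1
  5+7+1 = 5 carry 1
  0+7+1 = 0 carry 1
  1+5+1 = 7
  4+3 = 7
  3+5 = 0 carry 1
  6+1+1 = 0 carry 1
  1+0+1 = 2

0o200770527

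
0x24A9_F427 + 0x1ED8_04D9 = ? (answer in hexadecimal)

0x4381F900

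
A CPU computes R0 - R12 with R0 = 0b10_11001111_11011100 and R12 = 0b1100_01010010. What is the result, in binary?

0b101100001110001010

Subtract column by column in base 2:
  0-0 → 0
  0-1 → 1 (borrow)
  1-0-1 → 0
  1-0 → 1
  1-1 → 0
  0-0 → 0
  1-1 → 0
  1-0 → 1
  1-0 → 1
  1-0 → 1
  1-1 → 0
  1-1 → 0
  0-0 → 0
  0-0 → 0
  1-0 → 1
  1-0 → 1
  0-0 → 0
  1-0 → 1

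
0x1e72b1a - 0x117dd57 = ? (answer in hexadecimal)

Subtract column by column in base 16:
  a-7 → 3
  1-5 → c (borrow)
  b-d-1 → d (borrow)
  2-d-1 → 4 (borrow)
  7-7-1 → f (borrow)
  e-1-1 → c
  1-1 → 0

0xcf4dc3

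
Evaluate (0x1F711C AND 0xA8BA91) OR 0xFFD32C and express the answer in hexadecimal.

0x1F711C AND 0xA8BA91 = 0x083010.
Then OR with 0xFFD32C.

0xFFF33C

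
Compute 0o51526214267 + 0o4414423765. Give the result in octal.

Add column by column in base 8, right to left:
  7+5 = 4 carry 1
  6+6+1 = 5 carry 1
  2+7+1 = 2 carry 1
  4+3+1 = 0 carry 1
  1+2+1 = 4
  2+4 = 6
  6+4 = 2 carry 1
  2+1+1 = 4
  5+4 = 1 carry 1
  1+4+1 = 6
  5+0 = 5

0o56142640254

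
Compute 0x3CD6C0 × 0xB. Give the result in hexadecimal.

Multiply each base-16 digit by 11, carrying:
  0×11 = 0 → write 0
  C×11 = 132 → write 4 carry 8
  6×11+8 = 74 → write A carry 4
  D×11+4 = 147 → write 3 carry 9
  C×11+9 = 141 → write D carry 8
  3×11+8 = 41 → write 9 carry 2
  remaining carry: 2

0x29D3A40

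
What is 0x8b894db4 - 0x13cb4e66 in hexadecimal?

0x77bdff4e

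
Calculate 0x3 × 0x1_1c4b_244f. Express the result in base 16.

0x354e16ced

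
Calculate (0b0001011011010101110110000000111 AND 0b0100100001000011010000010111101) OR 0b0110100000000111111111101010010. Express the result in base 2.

0b110100001000111111111101010111

0b0001011011010101110110000000111 AND 0b0100100001000011010000010111101 = 0b0000000001000001010000000000101.
Then OR with 0b0110100000000111111111101010010.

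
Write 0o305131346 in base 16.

0x314B2E6

Each octal digit is 3 bits: 3=011 0=000 5=101 1=001 3=011 1=001 3=011 4=100 6=110.
Group the bits into nibbles: 0011 0001 0100 1011 0010 1110 0110 → 314B2E6.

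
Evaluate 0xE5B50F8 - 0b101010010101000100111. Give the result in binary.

0xE5B50F8 = 0b1110010110110101000011111000 in binary.
Subtract column by column in base 2:
  0-1 → 1 (borrow)
  0-1-1 → 0 (borrow)
  0-1-1 → 0 (borrow)
  1-0-1 → 0
  1-0 → 1
  1-1 → 0
  1-0 → 1
  1-0 → 1
  0-0 → 0
  0-1 → 1 (borrow)
  0-0-1 → 1 (borrow)
  0-1-1 → 0 (borrow)
  1-0-1 → 0
  0-1 → 1 (borrow)
  1-0-1 → 0
  0-0 → 0
  1-1 → 0
  1-0 → 1
  0-1 → 1 (borrow)
  1-0-1 → 0
  1-1 → 0
  0-0 → 0
  1-0 → 1
  0-0 → 0
  0-0 → 0
  1-0 → 1
  1-0 → 1
  1-0 → 1

0b1110010001100010011011010001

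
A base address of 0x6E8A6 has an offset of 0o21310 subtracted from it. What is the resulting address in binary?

0x6E8A6 = 0b1101110100010100110 in binary.
0o21310 = 0b10001011001000 in binary.
Subtract column by column in base 2:
  0-0 → 0
  1-0 → 1
  1-0 → 1
  0-1 → 1 (borrow)
  0-0-1 → 1 (borrow)
  1-0-1 → 0
  0-1 → 1 (borrow)
  1-1-1 → 1 (borrow)
  0-0-1 → 1 (borrow)
  0-1-1 → 0 (borrow)
  0-0-1 → 1 (borrow)
  1-0-1 → 0
  0-0 → 0
  1-1 → 0
  1-0 → 1
  1-0 → 1
  0-0 → 0
  1-0 → 1
  1-0 → 1

0b1101100010111011110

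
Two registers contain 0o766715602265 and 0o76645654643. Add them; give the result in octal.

0o1065563457130

Add column by column in base 8, right to left:
  5+3 = 0 carry 1
  6+4+1 = 3 carry 1
  2+6+1 = 1 carry 1
  2+4+1 = 7
  0+5 = 5
  6+6 = 4 carry 1
  5+5+1 = 3 carry 1
  1+4+1 = 6
  7+6 = 5 carry 1
  6+6+1 = 5 carry 1
  6+7+1 = 6 carry 1
  7+0+1 = 0 carry 1
  final carry 1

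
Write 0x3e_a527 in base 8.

Expand each hex digit to 4 bits: 3=0011 e=1110 a=1010 5=0101 2=0010 7=0111.
Group the bits in threes: 001 111 101 010 010 100 100 111 → 17522447.

0o17522447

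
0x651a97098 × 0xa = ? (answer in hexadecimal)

Multiply each base-16 digit by 10, carrying:
  8×10 = 80 → write 0 carry 5
  9×10+5 = 95 → write f carry 5
  0×10+5 = 5 → write 5
  7×10 = 70 → write 6 carry 4
  9×10+4 = 94 → write e carry 5
  a×10+5 = 105 → write 9 carry 6
  1×10+6 = 16 → write 0 carry 1
  5×10+1 = 51 → write 3 carry 3
  6×10+3 = 63 → write f carry 3
  remaining carry: 3

0x3f309e65f0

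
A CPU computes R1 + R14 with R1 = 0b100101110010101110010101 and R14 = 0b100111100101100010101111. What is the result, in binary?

Add column by column in base 2, right to left:
  1+1 = 0 carry 1
  0+1+1 = 0 carry 1
  1+1+1 = 1 carry 1
  0+1+1 = 0 carry 1
  1+0+1 = 0 carry 1
  0+1+1 = 0 carry 1
  0+0+1 = 1
  1+1 = 0 carry 1
  1+0+1 = 0 carry 1
  1+0+1 = 0 carry 1
  0+0+1 = 1
  1+1 = 0 carry 1
  0+1+1 = 0 carry 1
  1+0+1 = 0 carry 1
  0+1+1 = 0 carry 1
  0+0+1 = 1
  1+0 = 1
  1+1 = 0 carry 1
  1+1+1 = 1 carry 1
  0+1+1 = 0 carry 1
  1+1+1 = 1 carry 1
  0+0+1 = 1
  0+0 = 0
  1+1 = 0 carry 1
  final carry 1

0b1001101011000010001000100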